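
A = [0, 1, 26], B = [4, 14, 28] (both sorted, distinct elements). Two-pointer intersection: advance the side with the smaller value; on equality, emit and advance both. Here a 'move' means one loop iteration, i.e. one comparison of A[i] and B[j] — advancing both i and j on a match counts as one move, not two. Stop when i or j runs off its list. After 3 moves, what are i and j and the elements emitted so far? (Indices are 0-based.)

i=2, j=1, emitted=[]

i=0 j=0: 0<4, i++
i=1 j=0: 1<4, i++
i=2 j=0: 26>4, j++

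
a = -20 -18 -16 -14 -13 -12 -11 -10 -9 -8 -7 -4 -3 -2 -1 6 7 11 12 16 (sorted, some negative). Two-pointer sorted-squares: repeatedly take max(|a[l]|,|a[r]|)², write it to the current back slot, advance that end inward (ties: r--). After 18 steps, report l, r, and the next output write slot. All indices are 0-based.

l=13, r=14, next write slot=1

l=0 r=19: |-20|>|16| out[19]=400, l++
l=1 r=19: |-18|>|16| out[18]=324, l++
l=2 r=19: |-16|<=|16| out[17]=256, r--
l=2 r=18: |-16|>|12| out[16]=256, l++
l=3 r=18: |-14|>|12| out[15]=196, l++
l=4 r=18: |-13|>|12| out[14]=169, l++
l=5 r=18: |-12|<=|12| out[13]=144, r--
l=5 r=17: |-12|>|11| out[12]=144, l++
l=6 r=17: |-11|<=|11| out[11]=121, r--
l=6 r=16: |-11|>|7| out[10]=121, l++
l=7 r=16: |-10|>|7| out[9]=100, l++
l=8 r=16: |-9|>|7| out[8]=81, l++
l=9 r=16: |-8|>|7| out[7]=64, l++
l=10 r=16: |-7|<=|7| out[6]=49, r--
l=10 r=15: |-7|>|6| out[5]=49, l++
l=11 r=15: |-4|<=|6| out[4]=36, r--
l=11 r=14: |-4|>|-1| out[3]=16, l++
l=12 r=14: |-3|>|-1| out[2]=9, l++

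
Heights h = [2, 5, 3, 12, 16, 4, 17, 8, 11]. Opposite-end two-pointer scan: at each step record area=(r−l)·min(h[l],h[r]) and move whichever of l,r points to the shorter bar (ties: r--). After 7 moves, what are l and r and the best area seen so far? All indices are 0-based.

[0,8] min(2,11)*8=16 best=16 * → l++
[1,8] min(5,11)*7=35 best=35 * → l++
[2,8] min(3,11)*6=18 best=35 → l++
[3,8] min(12,11)*5=55 best=55 * → r--
[3,7] min(12,8)*4=32 best=55 → r--
[3,6] min(12,17)*3=36 best=55 → l++
[4,6] min(16,17)*2=32 best=55 → l++

l=5, r=6, best area=55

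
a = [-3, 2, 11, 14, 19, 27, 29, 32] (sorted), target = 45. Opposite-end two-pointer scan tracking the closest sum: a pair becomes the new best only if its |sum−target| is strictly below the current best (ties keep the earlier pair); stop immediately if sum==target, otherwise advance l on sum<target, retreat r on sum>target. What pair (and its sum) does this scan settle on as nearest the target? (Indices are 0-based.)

pair (14, 32) with sum 46 (|Δ|=1)

l=0 r=7: -3+32=29 d=16 *, l++
l=1 r=7: 2+32=34 d=11 *, l++
l=2 r=7: 11+32=43 d=2 *, l++
l=3 r=7: 14+32=46 d=1 *, r--
l=3 r=6: 14+29=43 d=2, l++
l=4 r=6: 19+29=48 d=3, r--
l=4 r=5: 19+27=46 d=1, r--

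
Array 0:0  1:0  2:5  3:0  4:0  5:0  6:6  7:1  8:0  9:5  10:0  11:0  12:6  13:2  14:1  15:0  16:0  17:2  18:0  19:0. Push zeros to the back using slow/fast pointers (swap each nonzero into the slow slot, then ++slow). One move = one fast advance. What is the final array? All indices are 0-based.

slow=0 fast=0: a[fast]=0, fast++
slow=0 fast=1: a[fast]=0, fast++
slow=0 fast=2: a[fast]=5≠0 swap→a[0]=5, slow++,fast++
slow=1 fast=3: a[fast]=0, fast++
slow=1 fast=4: a[fast]=0, fast++
slow=1 fast=5: a[fast]=0, fast++
slow=1 fast=6: a[fast]=6≠0 swap→a[1]=6, slow++,fast++
slow=2 fast=7: a[fast]=1≠0 swap→a[2]=1, slow++,fast++
slow=3 fast=8: a[fast]=0, fast++
slow=3 fast=9: a[fast]=5≠0 swap→a[3]=5, slow++,fast++
slow=4 fast=10: a[fast]=0, fast++
slow=4 fast=11: a[fast]=0, fast++
slow=4 fast=12: a[fast]=6≠0 swap→a[4]=6, slow++,fast++
slow=5 fast=13: a[fast]=2≠0 swap→a[5]=2, slow++,fast++
slow=6 fast=14: a[fast]=1≠0 swap→a[6]=1, slow++,fast++
slow=7 fast=15: a[fast]=0, fast++
slow=7 fast=16: a[fast]=0, fast++
slow=7 fast=17: a[fast]=2≠0 swap→a[7]=2, slow++,fast++
slow=8 fast=18: a[fast]=0, fast++
slow=8 fast=19: a[fast]=0, fast++

[5, 6, 1, 5, 6, 2, 1, 2, 0, 0, 0, 0, 0, 0, 0, 0, 0, 0, 0, 0]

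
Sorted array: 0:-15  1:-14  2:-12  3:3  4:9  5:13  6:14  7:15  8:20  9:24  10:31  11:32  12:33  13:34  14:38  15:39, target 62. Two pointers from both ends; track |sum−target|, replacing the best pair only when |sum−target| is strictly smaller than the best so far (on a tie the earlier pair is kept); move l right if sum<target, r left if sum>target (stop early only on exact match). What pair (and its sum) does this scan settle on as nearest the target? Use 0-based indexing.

l=0 r=15: -15+39=24 d=38 *, l++
l=1 r=15: -14+39=25 d=37 *, l++
l=2 r=15: -12+39=27 d=35 *, l++
l=3 r=15: 3+39=42 d=20 *, l++
l=4 r=15: 9+39=48 d=14 *, l++
l=5 r=15: 13+39=52 d=10 *, l++
l=6 r=15: 14+39=53 d=9 *, l++
l=7 r=15: 15+39=54 d=8 *, l++
l=8 r=15: 20+39=59 d=3 *, l++
l=9 r=15: 24+39=63 d=1 *, r--
l=9 r=14: 24+38=62 d=0 *, stop

pair (24, 38) with sum 62 (|Δ|=0)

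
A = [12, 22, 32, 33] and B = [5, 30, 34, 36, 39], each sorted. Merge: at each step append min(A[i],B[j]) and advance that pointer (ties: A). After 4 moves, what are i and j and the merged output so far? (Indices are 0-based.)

[i=0,j=0] A[i]=12>B[j]=5 take 5 → j++
[i=0,j=1] A[i]=12<=B[j]=30 take 12 → i++
[i=1,j=1] A[i]=22<=B[j]=30 take 22 → i++
[i=2,j=1] A[i]=32>B[j]=30 take 30 → j++

i=2, j=2, merged so far=[5, 12, 22, 30]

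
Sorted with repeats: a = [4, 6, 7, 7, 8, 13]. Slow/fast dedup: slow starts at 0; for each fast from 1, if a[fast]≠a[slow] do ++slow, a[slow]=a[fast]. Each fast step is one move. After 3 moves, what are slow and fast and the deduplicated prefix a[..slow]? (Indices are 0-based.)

slow=2, fast=4, prefix=[4, 6, 7]

slow=0 fast=1: a[fast]=6≠a[slow]=4 write a[1]=6, slow++,fast++
slow=1 fast=2: a[fast]=7≠a[slow]=6 write a[2]=7, slow++,fast++
slow=2 fast=3: a[fast]=7=a[slow] dup, fast++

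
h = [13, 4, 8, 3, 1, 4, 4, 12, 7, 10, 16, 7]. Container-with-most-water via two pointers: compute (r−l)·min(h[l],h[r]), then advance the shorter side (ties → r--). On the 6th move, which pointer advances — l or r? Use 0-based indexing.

l

l=0 r=11: min(13,7)*11=77 best=77 *, r--
l=0 r=10: min(13,16)*10=130 best=130 *, l++
l=1 r=10: min(4,16)*9=36 best=130, l++
l=2 r=10: min(8,16)*8=64 best=130, l++
l=3 r=10: min(3,16)*7=21 best=130, l++
l=4 r=10: min(1,16)*6=6 best=130, l++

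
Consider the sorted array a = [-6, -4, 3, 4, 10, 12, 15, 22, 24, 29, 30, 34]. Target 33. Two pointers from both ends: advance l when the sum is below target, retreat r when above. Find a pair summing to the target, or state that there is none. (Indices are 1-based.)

(3, 30)

l=1 r=12: -6+34=28 <33, l++
l=2 r=12: -4+34=30 <33, l++
l=3 r=12: 3+34=37 >33, r--
l=3 r=11: 3+30=33, found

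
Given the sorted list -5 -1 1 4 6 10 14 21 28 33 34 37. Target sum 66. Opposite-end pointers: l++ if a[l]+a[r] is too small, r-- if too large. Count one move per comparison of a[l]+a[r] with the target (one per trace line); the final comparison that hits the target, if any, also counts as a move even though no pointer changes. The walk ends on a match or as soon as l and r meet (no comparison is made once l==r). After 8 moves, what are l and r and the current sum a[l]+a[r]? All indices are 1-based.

l=1 r=12: -5+37=32 <66, l++
l=2 r=12: -1+37=36 <66, l++
l=3 r=12: 1+37=38 <66, l++
l=4 r=12: 4+37=41 <66, l++
l=5 r=12: 6+37=43 <66, l++
l=6 r=12: 10+37=47 <66, l++
l=7 r=12: 14+37=51 <66, l++
l=8 r=12: 21+37=58 <66, l++

l=9, r=12, sum=65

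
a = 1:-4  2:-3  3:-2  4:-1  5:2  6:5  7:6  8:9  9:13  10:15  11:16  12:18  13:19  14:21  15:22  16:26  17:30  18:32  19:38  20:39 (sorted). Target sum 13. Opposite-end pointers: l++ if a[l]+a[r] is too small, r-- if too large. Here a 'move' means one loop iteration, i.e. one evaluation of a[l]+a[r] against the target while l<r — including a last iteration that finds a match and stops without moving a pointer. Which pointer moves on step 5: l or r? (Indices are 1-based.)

[1,20] -4+39=35 >13 → r--
[1,19] -4+38=34 >13 → r--
[1,18] -4+32=28 >13 → r--
[1,17] -4+30=26 >13 → r--
[1,16] -4+26=22 >13 → r--

r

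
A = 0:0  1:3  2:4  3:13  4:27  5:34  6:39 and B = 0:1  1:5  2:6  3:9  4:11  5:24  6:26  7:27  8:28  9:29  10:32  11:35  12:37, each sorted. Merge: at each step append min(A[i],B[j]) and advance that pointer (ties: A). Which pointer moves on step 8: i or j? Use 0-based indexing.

j

i=0 j=0: A[i]=0<=B[j]=1 take 0, i++
i=1 j=0: A[i]=3>B[j]=1 take 1, j++
i=1 j=1: A[i]=3<=B[j]=5 take 3, i++
i=2 j=1: A[i]=4<=B[j]=5 take 4, i++
i=3 j=1: A[i]=13>B[j]=5 take 5, j++
i=3 j=2: A[i]=13>B[j]=6 take 6, j++
i=3 j=3: A[i]=13>B[j]=9 take 9, j++
i=3 j=4: A[i]=13>B[j]=11 take 11, j++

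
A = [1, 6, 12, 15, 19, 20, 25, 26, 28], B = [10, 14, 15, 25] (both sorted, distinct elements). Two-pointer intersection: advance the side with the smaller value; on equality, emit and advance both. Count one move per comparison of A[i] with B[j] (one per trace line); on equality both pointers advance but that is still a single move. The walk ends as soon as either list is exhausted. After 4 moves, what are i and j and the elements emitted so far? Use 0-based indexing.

[i=0,j=0] 1<10 → i++
[i=1,j=0] 6<10 → i++
[i=2,j=0] 12>10 → j++
[i=2,j=1] 12<14 → i++

i=3, j=1, emitted=[]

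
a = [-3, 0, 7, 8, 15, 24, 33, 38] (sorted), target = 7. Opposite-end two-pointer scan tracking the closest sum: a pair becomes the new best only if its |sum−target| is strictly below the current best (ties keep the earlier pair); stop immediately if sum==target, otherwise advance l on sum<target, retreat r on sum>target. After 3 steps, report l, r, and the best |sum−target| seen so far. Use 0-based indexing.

l=0, r=4, best |Δ|=14

[0,7] -3+38=35 d=28 * → r--
[0,6] -3+33=30 d=23 * → r--
[0,5] -3+24=21 d=14 * → r--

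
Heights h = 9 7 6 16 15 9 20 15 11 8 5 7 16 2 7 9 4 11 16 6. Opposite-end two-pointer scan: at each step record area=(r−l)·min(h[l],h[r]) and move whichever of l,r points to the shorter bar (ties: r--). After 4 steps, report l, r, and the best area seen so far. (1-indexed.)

l=1 r=20: min(9,6)*19=114 best=114 *, r--
l=1 r=19: min(9,16)*18=162 best=162 *, l++
l=2 r=19: min(7,16)*17=119 best=162, l++
l=3 r=19: min(6,16)*16=96 best=162, l++

l=4, r=19, best area=162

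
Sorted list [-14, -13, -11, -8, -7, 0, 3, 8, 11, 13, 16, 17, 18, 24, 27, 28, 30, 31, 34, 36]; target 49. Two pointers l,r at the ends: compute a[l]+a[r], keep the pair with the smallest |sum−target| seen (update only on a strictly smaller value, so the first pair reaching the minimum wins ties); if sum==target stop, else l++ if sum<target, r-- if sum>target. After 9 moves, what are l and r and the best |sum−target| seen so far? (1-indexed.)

[1,20] -14+36=22 d=27 * → l++
[2,20] -13+36=23 d=26 * → l++
[3,20] -11+36=25 d=24 * → l++
[4,20] -8+36=28 d=21 * → l++
[5,20] -7+36=29 d=20 * → l++
[6,20] 0+36=36 d=13 * → l++
[7,20] 3+36=39 d=10 * → l++
[8,20] 8+36=44 d=5 * → l++
[9,20] 11+36=47 d=2 * → l++

l=10, r=20, best |Δ|=2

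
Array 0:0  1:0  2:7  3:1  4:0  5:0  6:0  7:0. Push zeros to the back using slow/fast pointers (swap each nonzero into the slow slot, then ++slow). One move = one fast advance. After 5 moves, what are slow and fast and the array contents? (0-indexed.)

(s=0,f=0) a[fast]=0 → fast++
(s=0,f=1) a[fast]=0 → fast++
(s=0,f=2) a[fast]=7≠0 swap→a[0]=7 → slow++,fast++
(s=1,f=3) a[fast]=1≠0 swap→a[1]=1 → slow++,fast++
(s=2,f=4) a[fast]=0 → fast++

slow=2, fast=5, a=[7, 1, 0, 0, 0, 0, 0, 0]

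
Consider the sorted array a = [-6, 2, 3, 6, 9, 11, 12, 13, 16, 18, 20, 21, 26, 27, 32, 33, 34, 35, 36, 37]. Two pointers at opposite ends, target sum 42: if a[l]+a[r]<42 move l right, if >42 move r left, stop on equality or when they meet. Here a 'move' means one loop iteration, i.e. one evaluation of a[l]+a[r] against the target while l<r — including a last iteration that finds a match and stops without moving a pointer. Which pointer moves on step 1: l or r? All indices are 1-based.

[1,20] -6+37=31 <42 → l++

l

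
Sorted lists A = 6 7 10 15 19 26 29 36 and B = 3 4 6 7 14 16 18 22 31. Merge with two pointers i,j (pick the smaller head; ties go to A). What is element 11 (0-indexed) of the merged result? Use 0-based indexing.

merged[11] = 19

[i=0,j=0] A[i]=6>B[j]=3 take 3 → j++
[i=0,j=1] A[i]=6>B[j]=4 take 4 → j++
[i=0,j=2] A[i]=6<=B[j]=6 take 6 → i++
[i=1,j=2] A[i]=7>B[j]=6 take 6 → j++
[i=1,j=3] A[i]=7<=B[j]=7 take 7 → i++
[i=2,j=3] A[i]=10>B[j]=7 take 7 → j++
[i=2,j=4] A[i]=10<=B[j]=14 take 10 → i++
[i=3,j=4] A[i]=15>B[j]=14 take 14 → j++
[i=3,j=5] A[i]=15<=B[j]=16 take 15 → i++
[i=4,j=5] A[i]=19>B[j]=16 take 16 → j++
[i=4,j=6] A[i]=19>B[j]=18 take 18 → j++
[i=4,j=7] A[i]=19<=B[j]=22 take 19 → i++
[i=5,j=7] A[i]=26>B[j]=22 take 22 → j++
[i=5,j=8] A[i]=26<=B[j]=31 take 26 → i++
[i=6,j=8] A[i]=29<=B[j]=31 take 29 → i++
[i=7,j=8] A[i]=36>B[j]=31 take 31 → j++
[i=7,j=9] B done, take A[i]=36 → i++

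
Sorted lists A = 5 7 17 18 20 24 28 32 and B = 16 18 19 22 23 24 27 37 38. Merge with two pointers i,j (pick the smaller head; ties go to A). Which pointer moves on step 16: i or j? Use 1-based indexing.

j

[i=1,j=1] A[i]=5<=B[j]=16 take 5 → i++
[i=2,j=1] A[i]=7<=B[j]=16 take 7 → i++
[i=3,j=1] A[i]=17>B[j]=16 take 16 → j++
[i=3,j=2] A[i]=17<=B[j]=18 take 17 → i++
[i=4,j=2] A[i]=18<=B[j]=18 take 18 → i++
[i=5,j=2] A[i]=20>B[j]=18 take 18 → j++
[i=5,j=3] A[i]=20>B[j]=19 take 19 → j++
[i=5,j=4] A[i]=20<=B[j]=22 take 20 → i++
[i=6,j=4] A[i]=24>B[j]=22 take 22 → j++
[i=6,j=5] A[i]=24>B[j]=23 take 23 → j++
[i=6,j=6] A[i]=24<=B[j]=24 take 24 → i++
[i=7,j=6] A[i]=28>B[j]=24 take 24 → j++
[i=7,j=7] A[i]=28>B[j]=27 take 27 → j++
[i=7,j=8] A[i]=28<=B[j]=37 take 28 → i++
[i=8,j=8] A[i]=32<=B[j]=37 take 32 → i++
[i=9,j=8] A done, take B[j]=37 → j++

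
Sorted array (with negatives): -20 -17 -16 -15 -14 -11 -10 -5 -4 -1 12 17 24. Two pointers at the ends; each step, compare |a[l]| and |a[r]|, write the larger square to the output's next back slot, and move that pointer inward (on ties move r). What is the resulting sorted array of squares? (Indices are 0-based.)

[0,12] |-20|<=|24| out[12]=576 → r--
[0,11] |-20|>|17| out[11]=400 → l++
[1,11] |-17|<=|17| out[10]=289 → r--
[1,10] |-17|>|12| out[9]=289 → l++
[2,10] |-16|>|12| out[8]=256 → l++
[3,10] |-15|>|12| out[7]=225 → l++
[4,10] |-14|>|12| out[6]=196 → l++
[5,10] |-11|<=|12| out[5]=144 → r--
[5,9] |-11|>|-1| out[4]=121 → l++
[6,9] |-10|>|-1| out[3]=100 → l++
[7,9] |-5|>|-1| out[2]=25 → l++
[8,9] |-4|>|-1| out[1]=16 → l++
[9,9] |-1|<=|-1| out[0]=1 → r--

[1, 16, 25, 100, 121, 144, 196, 225, 256, 289, 289, 400, 576]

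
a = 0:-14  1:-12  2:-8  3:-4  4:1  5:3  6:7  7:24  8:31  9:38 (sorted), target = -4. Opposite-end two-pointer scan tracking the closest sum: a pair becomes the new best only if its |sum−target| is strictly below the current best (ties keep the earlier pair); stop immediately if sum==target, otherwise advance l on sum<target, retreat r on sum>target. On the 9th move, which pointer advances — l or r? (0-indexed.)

[0,9] -14+38=24 d=28 * → r--
[0,8] -14+31=17 d=21 * → r--
[0,7] -14+24=10 d=14 * → r--
[0,6] -14+7=-7 d=3 * → l++
[1,6] -12+7=-5 d=1 * → l++
[2,6] -8+7=-1 d=3 → r--
[2,5] -8+3=-5 d=1 → l++
[3,5] -4+3=-1 d=3 → r--
[3,4] -4+1=-3 d=1 → r--

r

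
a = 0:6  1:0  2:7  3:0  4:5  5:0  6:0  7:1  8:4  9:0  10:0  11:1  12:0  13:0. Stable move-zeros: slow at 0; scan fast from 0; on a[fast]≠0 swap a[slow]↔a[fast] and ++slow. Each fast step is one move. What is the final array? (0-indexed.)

(s=0,f=0) a[fast]=6≠0 swap→a[0]=6 → slow++,fast++
(s=1,f=1) a[fast]=0 → fast++
(s=1,f=2) a[fast]=7≠0 swap→a[1]=7 → slow++,fast++
(s=2,f=3) a[fast]=0 → fast++
(s=2,f=4) a[fast]=5≠0 swap→a[2]=5 → slow++,fast++
(s=3,f=5) a[fast]=0 → fast++
(s=3,f=6) a[fast]=0 → fast++
(s=3,f=7) a[fast]=1≠0 swap→a[3]=1 → slow++,fast++
(s=4,f=8) a[fast]=4≠0 swap→a[4]=4 → slow++,fast++
(s=5,f=9) a[fast]=0 → fast++
(s=5,f=10) a[fast]=0 → fast++
(s=5,f=11) a[fast]=1≠0 swap→a[5]=1 → slow++,fast++
(s=6,f=12) a[fast]=0 → fast++
(s=6,f=13) a[fast]=0 → fast++

[6, 7, 5, 1, 4, 1, 0, 0, 0, 0, 0, 0, 0, 0]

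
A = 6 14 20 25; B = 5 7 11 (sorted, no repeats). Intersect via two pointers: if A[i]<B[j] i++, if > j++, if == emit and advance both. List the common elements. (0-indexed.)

intersection = []

i=0 j=0: 6>5, j++
i=0 j=1: 6<7, i++
i=1 j=1: 14>7, j++
i=1 j=2: 14>11, j++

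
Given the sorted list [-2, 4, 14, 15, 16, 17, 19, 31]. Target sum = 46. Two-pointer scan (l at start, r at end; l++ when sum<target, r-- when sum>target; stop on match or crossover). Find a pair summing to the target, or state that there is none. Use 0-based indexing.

(15, 31)

[0,7] -2+31=29 <46 → l++
[1,7] 4+31=35 <46 → l++
[2,7] 14+31=45 <46 → l++
[3,7] 15+31=46 → found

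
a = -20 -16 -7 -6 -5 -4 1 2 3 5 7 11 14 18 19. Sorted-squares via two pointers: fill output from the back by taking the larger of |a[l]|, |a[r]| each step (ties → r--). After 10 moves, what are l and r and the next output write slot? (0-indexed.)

l=4, r=8, next write slot=4

l=0 r=14: |-20|>|19| out[14]=400, l++
l=1 r=14: |-16|<=|19| out[13]=361, r--
l=1 r=13: |-16|<=|18| out[12]=324, r--
l=1 r=12: |-16|>|14| out[11]=256, l++
l=2 r=12: |-7|<=|14| out[10]=196, r--
l=2 r=11: |-7|<=|11| out[9]=121, r--
l=2 r=10: |-7|<=|7| out[8]=49, r--
l=2 r=9: |-7|>|5| out[7]=49, l++
l=3 r=9: |-6|>|5| out[6]=36, l++
l=4 r=9: |-5|<=|5| out[5]=25, r--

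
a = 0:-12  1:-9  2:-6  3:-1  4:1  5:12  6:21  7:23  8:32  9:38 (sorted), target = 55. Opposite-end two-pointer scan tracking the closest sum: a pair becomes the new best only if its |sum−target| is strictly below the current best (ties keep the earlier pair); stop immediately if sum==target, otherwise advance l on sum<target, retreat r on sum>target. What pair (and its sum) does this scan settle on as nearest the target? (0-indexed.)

l=0 r=9: -12+38=26 d=29 *, l++
l=1 r=9: -9+38=29 d=26 *, l++
l=2 r=9: -6+38=32 d=23 *, l++
l=3 r=9: -1+38=37 d=18 *, l++
l=4 r=9: 1+38=39 d=16 *, l++
l=5 r=9: 12+38=50 d=5 *, l++
l=6 r=9: 21+38=59 d=4 *, r--
l=6 r=8: 21+32=53 d=2 *, l++
l=7 r=8: 23+32=55 d=0 *, stop

pair (23, 32) with sum 55 (|Δ|=0)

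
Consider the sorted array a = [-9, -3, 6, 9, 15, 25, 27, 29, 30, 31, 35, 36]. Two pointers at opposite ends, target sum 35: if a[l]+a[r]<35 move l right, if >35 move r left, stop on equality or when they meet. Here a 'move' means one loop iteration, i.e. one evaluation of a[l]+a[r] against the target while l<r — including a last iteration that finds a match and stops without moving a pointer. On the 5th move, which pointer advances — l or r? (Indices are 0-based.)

[0,11] -9+36=27 <35 → l++
[1,11] -3+36=33 <35 → l++
[2,11] 6+36=42 >35 → r--
[2,10] 6+35=41 >35 → r--
[2,9] 6+31=37 >35 → r--

r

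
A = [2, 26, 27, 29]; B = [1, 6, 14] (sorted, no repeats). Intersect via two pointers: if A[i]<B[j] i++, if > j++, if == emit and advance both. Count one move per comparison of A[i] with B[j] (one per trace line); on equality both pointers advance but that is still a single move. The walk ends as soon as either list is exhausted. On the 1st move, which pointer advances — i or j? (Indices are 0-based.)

i=0 j=0: 2>1, j++

j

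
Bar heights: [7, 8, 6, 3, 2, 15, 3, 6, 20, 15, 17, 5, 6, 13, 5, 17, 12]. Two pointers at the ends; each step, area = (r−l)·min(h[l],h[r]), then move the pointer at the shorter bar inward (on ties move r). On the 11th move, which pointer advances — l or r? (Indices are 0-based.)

r

[0,16] min(7,12)*16=112 best=112 * → l++
[1,16] min(8,12)*15=120 best=120 * → l++
[2,16] min(6,12)*14=84 best=120 → l++
[3,16] min(3,12)*13=39 best=120 → l++
[4,16] min(2,12)*12=24 best=120 → l++
[5,16] min(15,12)*11=132 best=132 * → r--
[5,15] min(15,17)*10=150 best=150 * → l++
[6,15] min(3,17)*9=27 best=150 → l++
[7,15] min(6,17)*8=48 best=150 → l++
[8,15] min(20,17)*7=119 best=150 → r--
[8,14] min(20,5)*6=30 best=150 → r--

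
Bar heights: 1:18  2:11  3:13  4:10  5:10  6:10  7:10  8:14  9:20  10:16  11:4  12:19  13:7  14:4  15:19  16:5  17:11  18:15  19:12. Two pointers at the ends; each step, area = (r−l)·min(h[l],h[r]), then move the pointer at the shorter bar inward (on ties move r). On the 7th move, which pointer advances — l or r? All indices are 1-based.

l=1 r=19: min(18,12)*18=216 best=216 *, r--
l=1 r=18: min(18,15)*17=255 best=255 *, r--
l=1 r=17: min(18,11)*16=176 best=255, r--
l=1 r=16: min(18,5)*15=75 best=255, r--
l=1 r=15: min(18,19)*14=252 best=255, l++
l=2 r=15: min(11,19)*13=143 best=255, l++
l=3 r=15: min(13,19)*12=156 best=255, l++

l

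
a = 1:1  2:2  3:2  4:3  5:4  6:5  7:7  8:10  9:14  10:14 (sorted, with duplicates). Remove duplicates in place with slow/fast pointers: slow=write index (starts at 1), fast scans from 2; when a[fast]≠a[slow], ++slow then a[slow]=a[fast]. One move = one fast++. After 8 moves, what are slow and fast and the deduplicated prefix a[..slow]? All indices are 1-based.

slow=8, fast=10, prefix=[1, 2, 3, 4, 5, 7, 10, 14]

slow=1 fast=2: a[fast]=2≠a[slow]=1 write a[2]=2, slow++,fast++
slow=2 fast=3: a[fast]=2=a[slow] dup, fast++
slow=2 fast=4: a[fast]=3≠a[slow]=2 write a[3]=3, slow++,fast++
slow=3 fast=5: a[fast]=4≠a[slow]=3 write a[4]=4, slow++,fast++
slow=4 fast=6: a[fast]=5≠a[slow]=4 write a[5]=5, slow++,fast++
slow=5 fast=7: a[fast]=7≠a[slow]=5 write a[6]=7, slow++,fast++
slow=6 fast=8: a[fast]=10≠a[slow]=7 write a[7]=10, slow++,fast++
slow=7 fast=9: a[fast]=14≠a[slow]=10 write a[8]=14, slow++,fast++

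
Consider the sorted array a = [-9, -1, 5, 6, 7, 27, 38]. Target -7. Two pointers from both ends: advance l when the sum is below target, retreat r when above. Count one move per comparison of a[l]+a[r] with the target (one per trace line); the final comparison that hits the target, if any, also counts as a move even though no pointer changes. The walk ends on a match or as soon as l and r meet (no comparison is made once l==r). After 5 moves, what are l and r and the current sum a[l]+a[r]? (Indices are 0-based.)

l=0 r=6: -9+38=29 >-7, r--
l=0 r=5: -9+27=18 >-7, r--
l=0 r=4: -9+7=-2 >-7, r--
l=0 r=3: -9+6=-3 >-7, r--
l=0 r=2: -9+5=-4 >-7, r--

l=0, r=1, sum=-10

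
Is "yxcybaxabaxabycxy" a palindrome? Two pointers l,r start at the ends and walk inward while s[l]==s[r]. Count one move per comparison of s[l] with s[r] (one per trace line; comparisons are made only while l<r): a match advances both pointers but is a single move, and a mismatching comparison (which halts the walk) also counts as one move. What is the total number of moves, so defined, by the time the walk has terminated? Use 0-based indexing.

l=0 r=16: 'y'=='y', l++,r--
l=1 r=15: 'x'=='x', l++,r--
l=2 r=14: 'c'=='c', l++,r--
l=3 r=13: 'y'=='y', l++,r--
l=4 r=12: 'b'=='b', l++,r--
l=5 r=11: 'a'=='a', l++,r--
l=6 r=10: 'x'=='x', l++,r--
l=7 r=9: 'a'=='a', l++,r--

8 moves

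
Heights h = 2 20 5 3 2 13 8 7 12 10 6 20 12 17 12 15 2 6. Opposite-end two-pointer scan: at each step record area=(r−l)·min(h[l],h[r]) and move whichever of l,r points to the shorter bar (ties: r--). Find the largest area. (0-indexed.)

max area = 210

l=0 r=17: min(2,6)*17=34 best=34 *, l++
l=1 r=17: min(20,6)*16=96 best=96 *, r--
l=1 r=16: min(20,2)*15=30 best=96, r--
l=1 r=15: min(20,15)*14=210 best=210 *, r--
l=1 r=14: min(20,12)*13=156 best=210, r--
l=1 r=13: min(20,17)*12=204 best=210, r--
l=1 r=12: min(20,12)*11=132 best=210, r--
l=1 r=11: min(20,20)*10=200 best=210, r--
l=1 r=10: min(20,6)*9=54 best=210, r--
l=1 r=9: min(20,10)*8=80 best=210, r--
l=1 r=8: min(20,12)*7=84 best=210, r--
l=1 r=7: min(20,7)*6=42 best=210, r--
l=1 r=6: min(20,8)*5=40 best=210, r--
l=1 r=5: min(20,13)*4=52 best=210, r--
l=1 r=4: min(20,2)*3=6 best=210, r--
l=1 r=3: min(20,3)*2=6 best=210, r--
l=1 r=2: min(20,5)*1=5 best=210, r--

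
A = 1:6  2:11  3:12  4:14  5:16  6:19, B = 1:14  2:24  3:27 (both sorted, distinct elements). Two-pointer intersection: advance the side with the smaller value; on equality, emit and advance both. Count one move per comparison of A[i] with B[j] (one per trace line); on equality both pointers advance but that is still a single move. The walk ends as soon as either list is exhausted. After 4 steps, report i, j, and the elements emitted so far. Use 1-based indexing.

[i=1,j=1] 6<14 → i++
[i=2,j=1] 11<14 → i++
[i=3,j=1] 12<14 → i++
[i=4,j=1] 14==14 emit → i++,j++

i=5, j=2, emitted=[14]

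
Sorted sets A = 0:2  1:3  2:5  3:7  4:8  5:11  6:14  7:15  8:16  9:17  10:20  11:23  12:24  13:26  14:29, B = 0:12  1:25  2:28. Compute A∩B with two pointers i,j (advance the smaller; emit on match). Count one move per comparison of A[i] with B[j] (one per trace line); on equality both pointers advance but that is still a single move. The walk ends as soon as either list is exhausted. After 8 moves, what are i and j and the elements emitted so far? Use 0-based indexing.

[i=0,j=0] 2<12 → i++
[i=1,j=0] 3<12 → i++
[i=2,j=0] 5<12 → i++
[i=3,j=0] 7<12 → i++
[i=4,j=0] 8<12 → i++
[i=5,j=0] 11<12 → i++
[i=6,j=0] 14>12 → j++
[i=6,j=1] 14<25 → i++

i=7, j=1, emitted=[]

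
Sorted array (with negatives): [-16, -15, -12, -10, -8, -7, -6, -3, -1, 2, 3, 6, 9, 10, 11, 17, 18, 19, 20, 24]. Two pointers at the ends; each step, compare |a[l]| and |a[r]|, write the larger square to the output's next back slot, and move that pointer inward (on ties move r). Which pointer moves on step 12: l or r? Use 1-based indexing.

l=1 r=20: |-16|<=|24| out[20]=576, r--
l=1 r=19: |-16|<=|20| out[19]=400, r--
l=1 r=18: |-16|<=|19| out[18]=361, r--
l=1 r=17: |-16|<=|18| out[17]=324, r--
l=1 r=16: |-16|<=|17| out[16]=289, r--
l=1 r=15: |-16|>|11| out[15]=256, l++
l=2 r=15: |-15|>|11| out[14]=225, l++
l=3 r=15: |-12|>|11| out[13]=144, l++
l=4 r=15: |-10|<=|11| out[12]=121, r--
l=4 r=14: |-10|<=|10| out[11]=100, r--
l=4 r=13: |-10|>|9| out[10]=100, l++
l=5 r=13: |-8|<=|9| out[9]=81, r--

r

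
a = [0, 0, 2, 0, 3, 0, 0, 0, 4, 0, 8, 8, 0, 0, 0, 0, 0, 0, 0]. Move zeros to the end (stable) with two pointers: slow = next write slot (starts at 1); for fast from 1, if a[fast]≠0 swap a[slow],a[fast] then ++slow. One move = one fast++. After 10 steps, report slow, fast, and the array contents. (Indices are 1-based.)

(s=1,f=1) a[fast]=0 → fast++
(s=1,f=2) a[fast]=0 → fast++
(s=1,f=3) a[fast]=2≠0 swap→a[1]=2 → slow++,fast++
(s=2,f=4) a[fast]=0 → fast++
(s=2,f=5) a[fast]=3≠0 swap→a[2]=3 → slow++,fast++
(s=3,f=6) a[fast]=0 → fast++
(s=3,f=7) a[fast]=0 → fast++
(s=3,f=8) a[fast]=0 → fast++
(s=3,f=9) a[fast]=4≠0 swap→a[3]=4 → slow++,fast++
(s=4,f=10) a[fast]=0 → fast++

slow=4, fast=11, a=[2, 3, 4, 0, 0, 0, 0, 0, 0, 0, 8, 8, 0, 0, 0, 0, 0, 0, 0]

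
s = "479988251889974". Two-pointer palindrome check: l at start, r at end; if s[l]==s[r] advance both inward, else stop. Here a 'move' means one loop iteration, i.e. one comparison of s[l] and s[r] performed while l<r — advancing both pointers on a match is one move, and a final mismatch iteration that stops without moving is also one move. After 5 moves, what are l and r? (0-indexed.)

[0,14] '4'=='4' → l++,r--
[1,13] '7'=='7' → l++,r--
[2,12] '9'=='9' → l++,r--
[3,11] '9'=='9' → l++,r--
[4,10] '8'=='8' → l++,r--

l=5, r=9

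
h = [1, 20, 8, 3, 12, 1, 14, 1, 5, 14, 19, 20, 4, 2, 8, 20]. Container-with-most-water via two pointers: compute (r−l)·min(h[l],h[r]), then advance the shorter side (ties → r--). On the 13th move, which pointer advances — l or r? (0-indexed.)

[0,15] min(1,20)*15=15 best=15 * → l++
[1,15] min(20,20)*14=280 best=280 * → r--
[1,14] min(20,8)*13=104 best=280 → r--
[1,13] min(20,2)*12=24 best=280 → r--
[1,12] min(20,4)*11=44 best=280 → r--
[1,11] min(20,20)*10=200 best=280 → r--
[1,10] min(20,19)*9=171 best=280 → r--
[1,9] min(20,14)*8=112 best=280 → r--
[1,8] min(20,5)*7=35 best=280 → r--
[1,7] min(20,1)*6=6 best=280 → r--
[1,6] min(20,14)*5=70 best=280 → r--
[1,5] min(20,1)*4=4 best=280 → r--
[1,4] min(20,12)*3=36 best=280 → r--

r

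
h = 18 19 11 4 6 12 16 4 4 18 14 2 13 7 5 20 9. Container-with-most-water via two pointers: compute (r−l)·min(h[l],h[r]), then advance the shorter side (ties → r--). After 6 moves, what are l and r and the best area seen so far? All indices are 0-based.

l=5, r=15, best area=270

l=0 r=16: min(18,9)*16=144 best=144 *, r--
l=0 r=15: min(18,20)*15=270 best=270 *, l++
l=1 r=15: min(19,20)*14=266 best=270, l++
l=2 r=15: min(11,20)*13=143 best=270, l++
l=3 r=15: min(4,20)*12=48 best=270, l++
l=4 r=15: min(6,20)*11=66 best=270, l++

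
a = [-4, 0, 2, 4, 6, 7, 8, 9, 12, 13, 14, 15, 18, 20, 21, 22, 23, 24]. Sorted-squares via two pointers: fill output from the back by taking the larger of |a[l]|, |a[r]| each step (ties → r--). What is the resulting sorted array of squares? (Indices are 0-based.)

l=0 r=17: |-4|<=|24| out[17]=576, r--
l=0 r=16: |-4|<=|23| out[16]=529, r--
l=0 r=15: |-4|<=|22| out[15]=484, r--
l=0 r=14: |-4|<=|21| out[14]=441, r--
l=0 r=13: |-4|<=|20| out[13]=400, r--
l=0 r=12: |-4|<=|18| out[12]=324, r--
l=0 r=11: |-4|<=|15| out[11]=225, r--
l=0 r=10: |-4|<=|14| out[10]=196, r--
l=0 r=9: |-4|<=|13| out[9]=169, r--
l=0 r=8: |-4|<=|12| out[8]=144, r--
l=0 r=7: |-4|<=|9| out[7]=81, r--
l=0 r=6: |-4|<=|8| out[6]=64, r--
l=0 r=5: |-4|<=|7| out[5]=49, r--
l=0 r=4: |-4|<=|6| out[4]=36, r--
l=0 r=3: |-4|<=|4| out[3]=16, r--
l=0 r=2: |-4|>|2| out[2]=16, l++
l=1 r=2: |0|<=|2| out[1]=4, r--
l=1 r=1: |0|<=|0| out[0]=0, r--

[0, 4, 16, 16, 36, 49, 64, 81, 144, 169, 196, 225, 324, 400, 441, 484, 529, 576]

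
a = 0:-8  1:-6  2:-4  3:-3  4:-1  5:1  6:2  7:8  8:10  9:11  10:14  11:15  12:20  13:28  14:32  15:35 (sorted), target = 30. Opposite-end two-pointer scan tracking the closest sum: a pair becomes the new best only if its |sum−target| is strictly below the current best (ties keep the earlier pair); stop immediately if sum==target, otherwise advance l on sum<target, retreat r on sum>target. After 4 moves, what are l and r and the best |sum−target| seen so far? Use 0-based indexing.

l=0 r=15: -8+35=27 d=3 *, l++
l=1 r=15: -6+35=29 d=1 *, l++
l=2 r=15: -4+35=31 d=1, r--
l=2 r=14: -4+32=28 d=2, l++

l=3, r=14, best |Δ|=1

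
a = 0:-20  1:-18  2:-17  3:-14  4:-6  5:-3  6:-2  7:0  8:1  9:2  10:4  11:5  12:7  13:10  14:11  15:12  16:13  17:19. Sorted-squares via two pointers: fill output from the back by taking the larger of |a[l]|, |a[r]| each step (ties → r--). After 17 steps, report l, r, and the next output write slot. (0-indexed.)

l=7, r=7, next write slot=0

[0,17] |-20|>|19| out[17]=400 → l++
[1,17] |-18|<=|19| out[16]=361 → r--
[1,16] |-18|>|13| out[15]=324 → l++
[2,16] |-17|>|13| out[14]=289 → l++
[3,16] |-14|>|13| out[13]=196 → l++
[4,16] |-6|<=|13| out[12]=169 → r--
[4,15] |-6|<=|12| out[11]=144 → r--
[4,14] |-6|<=|11| out[10]=121 → r--
[4,13] |-6|<=|10| out[9]=100 → r--
[4,12] |-6|<=|7| out[8]=49 → r--
[4,11] |-6|>|5| out[7]=36 → l++
[5,11] |-3|<=|5| out[6]=25 → r--
[5,10] |-3|<=|4| out[5]=16 → r--
[5,9] |-3|>|2| out[4]=9 → l++
[6,9] |-2|<=|2| out[3]=4 → r--
[6,8] |-2|>|1| out[2]=4 → l++
[7,8] |0|<=|1| out[1]=1 → r--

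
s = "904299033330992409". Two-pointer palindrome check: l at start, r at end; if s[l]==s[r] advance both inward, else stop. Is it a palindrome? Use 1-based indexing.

palindrome

l=1 r=18: '9'=='9', l++,r--
l=2 r=17: '0'=='0', l++,r--
l=3 r=16: '4'=='4', l++,r--
l=4 r=15: '2'=='2', l++,r--
l=5 r=14: '9'=='9', l++,r--
l=6 r=13: '9'=='9', l++,r--
l=7 r=12: '0'=='0', l++,r--
l=8 r=11: '3'=='3', l++,r--
l=9 r=10: '3'=='3', l++,r--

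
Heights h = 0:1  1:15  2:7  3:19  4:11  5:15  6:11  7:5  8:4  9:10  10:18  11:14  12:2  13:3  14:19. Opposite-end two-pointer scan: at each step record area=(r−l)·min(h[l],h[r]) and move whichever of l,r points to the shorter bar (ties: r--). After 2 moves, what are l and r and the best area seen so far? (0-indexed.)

l=0 r=14: min(1,19)*14=14 best=14 *, l++
l=1 r=14: min(15,19)*13=195 best=195 *, l++

l=2, r=14, best area=195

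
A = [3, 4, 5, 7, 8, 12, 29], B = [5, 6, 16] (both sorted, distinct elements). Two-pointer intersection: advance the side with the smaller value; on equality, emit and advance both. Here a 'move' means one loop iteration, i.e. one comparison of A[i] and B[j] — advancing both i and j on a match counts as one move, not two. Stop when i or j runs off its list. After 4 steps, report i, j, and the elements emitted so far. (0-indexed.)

[i=0,j=0] 3<5 → i++
[i=1,j=0] 4<5 → i++
[i=2,j=0] 5==5 emit → i++,j++
[i=3,j=1] 7>6 → j++

i=3, j=2, emitted=[5]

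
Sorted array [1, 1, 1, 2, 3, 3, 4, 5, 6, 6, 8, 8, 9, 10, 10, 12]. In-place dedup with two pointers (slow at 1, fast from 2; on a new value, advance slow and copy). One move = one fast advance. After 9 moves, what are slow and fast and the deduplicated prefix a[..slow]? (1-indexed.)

slow=6, fast=11, prefix=[1, 2, 3, 4, 5, 6]

slow=1 fast=2: a[fast]=1=a[slow] dup, fast++
slow=1 fast=3: a[fast]=1=a[slow] dup, fast++
slow=1 fast=4: a[fast]=2≠a[slow]=1 write a[2]=2, slow++,fast++
slow=2 fast=5: a[fast]=3≠a[slow]=2 write a[3]=3, slow++,fast++
slow=3 fast=6: a[fast]=3=a[slow] dup, fast++
slow=3 fast=7: a[fast]=4≠a[slow]=3 write a[4]=4, slow++,fast++
slow=4 fast=8: a[fast]=5≠a[slow]=4 write a[5]=5, slow++,fast++
slow=5 fast=9: a[fast]=6≠a[slow]=5 write a[6]=6, slow++,fast++
slow=6 fast=10: a[fast]=6=a[slow] dup, fast++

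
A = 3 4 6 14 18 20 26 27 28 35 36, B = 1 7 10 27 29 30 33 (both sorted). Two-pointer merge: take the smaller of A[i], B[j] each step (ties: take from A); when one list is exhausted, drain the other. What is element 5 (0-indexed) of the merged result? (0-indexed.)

merged[5] = 10

i=0 j=0: A[i]=3>B[j]=1 take 1, j++
i=0 j=1: A[i]=3<=B[j]=7 take 3, i++
i=1 j=1: A[i]=4<=B[j]=7 take 4, i++
i=2 j=1: A[i]=6<=B[j]=7 take 6, i++
i=3 j=1: A[i]=14>B[j]=7 take 7, j++
i=3 j=2: A[i]=14>B[j]=10 take 10, j++
i=3 j=3: A[i]=14<=B[j]=27 take 14, i++
i=4 j=3: A[i]=18<=B[j]=27 take 18, i++
i=5 j=3: A[i]=20<=B[j]=27 take 20, i++
i=6 j=3: A[i]=26<=B[j]=27 take 26, i++
i=7 j=3: A[i]=27<=B[j]=27 take 27, i++
i=8 j=3: A[i]=28>B[j]=27 take 27, j++
i=8 j=4: A[i]=28<=B[j]=29 take 28, i++
i=9 j=4: A[i]=35>B[j]=29 take 29, j++
i=9 j=5: A[i]=35>B[j]=30 take 30, j++
i=9 j=6: A[i]=35>B[j]=33 take 33, j++
i=9 j=7: B done, take A[i]=35, i++
i=10 j=7: B done, take A[i]=36, i++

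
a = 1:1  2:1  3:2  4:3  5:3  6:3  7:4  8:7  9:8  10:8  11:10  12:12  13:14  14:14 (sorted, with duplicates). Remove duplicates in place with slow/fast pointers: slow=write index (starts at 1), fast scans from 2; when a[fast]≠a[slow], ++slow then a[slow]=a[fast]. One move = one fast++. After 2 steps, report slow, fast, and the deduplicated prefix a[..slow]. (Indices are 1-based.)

slow=2, fast=4, prefix=[1, 2]

(s=1,f=2) a[fast]=1=a[slow] dup → fast++
(s=1,f=3) a[fast]=2≠a[slow]=1 write a[2]=2 → slow++,fast++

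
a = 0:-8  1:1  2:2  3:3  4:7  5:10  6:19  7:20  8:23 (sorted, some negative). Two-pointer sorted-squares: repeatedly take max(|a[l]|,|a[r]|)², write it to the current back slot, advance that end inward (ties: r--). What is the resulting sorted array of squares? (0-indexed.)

[1, 4, 9, 49, 64, 100, 361, 400, 529]

[0,8] |-8|<=|23| out[8]=529 → r--
[0,7] |-8|<=|20| out[7]=400 → r--
[0,6] |-8|<=|19| out[6]=361 → r--
[0,5] |-8|<=|10| out[5]=100 → r--
[0,4] |-8|>|7| out[4]=64 → l++
[1,4] |1|<=|7| out[3]=49 → r--
[1,3] |1|<=|3| out[2]=9 → r--
[1,2] |1|<=|2| out[1]=4 → r--
[1,1] |1|<=|1| out[0]=1 → r--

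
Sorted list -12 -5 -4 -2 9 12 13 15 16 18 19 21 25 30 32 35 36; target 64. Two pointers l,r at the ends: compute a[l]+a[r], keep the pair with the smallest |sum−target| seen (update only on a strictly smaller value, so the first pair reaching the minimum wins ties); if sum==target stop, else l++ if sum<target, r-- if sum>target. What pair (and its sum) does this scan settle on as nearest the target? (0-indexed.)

[0,16] -12+36=24 d=40 * → l++
[1,16] -5+36=31 d=33 * → l++
[2,16] -4+36=32 d=32 * → l++
[3,16] -2+36=34 d=30 * → l++
[4,16] 9+36=45 d=19 * → l++
[5,16] 12+36=48 d=16 * → l++
[6,16] 13+36=49 d=15 * → l++
[7,16] 15+36=51 d=13 * → l++
[8,16] 16+36=52 d=12 * → l++
[9,16] 18+36=54 d=10 * → l++
[10,16] 19+36=55 d=9 * → l++
[11,16] 21+36=57 d=7 * → l++
[12,16] 25+36=61 d=3 * → l++
[13,16] 30+36=66 d=2 * → r--
[13,15] 30+35=65 d=1 * → r--
[13,14] 30+32=62 d=2 → l++

pair (30, 35) with sum 65 (|Δ|=1)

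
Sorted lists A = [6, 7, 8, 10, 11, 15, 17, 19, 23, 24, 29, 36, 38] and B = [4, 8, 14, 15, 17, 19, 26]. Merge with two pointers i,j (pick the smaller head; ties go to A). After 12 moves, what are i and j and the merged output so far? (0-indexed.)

[i=0,j=0] A[i]=6>B[j]=4 take 4 → j++
[i=0,j=1] A[i]=6<=B[j]=8 take 6 → i++
[i=1,j=1] A[i]=7<=B[j]=8 take 7 → i++
[i=2,j=1] A[i]=8<=B[j]=8 take 8 → i++
[i=3,j=1] A[i]=10>B[j]=8 take 8 → j++
[i=3,j=2] A[i]=10<=B[j]=14 take 10 → i++
[i=4,j=2] A[i]=11<=B[j]=14 take 11 → i++
[i=5,j=2] A[i]=15>B[j]=14 take 14 → j++
[i=5,j=3] A[i]=15<=B[j]=15 take 15 → i++
[i=6,j=3] A[i]=17>B[j]=15 take 15 → j++
[i=6,j=4] A[i]=17<=B[j]=17 take 17 → i++
[i=7,j=4] A[i]=19>B[j]=17 take 17 → j++

i=7, j=5, merged so far=[4, 6, 7, 8, 8, 10, 11, 14, 15, 15, 17, 17]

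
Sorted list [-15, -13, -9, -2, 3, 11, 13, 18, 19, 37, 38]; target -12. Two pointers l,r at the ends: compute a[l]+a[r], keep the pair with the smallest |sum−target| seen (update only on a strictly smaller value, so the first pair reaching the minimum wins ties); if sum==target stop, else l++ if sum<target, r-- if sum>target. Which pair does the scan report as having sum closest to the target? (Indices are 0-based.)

l=0 r=10: -15+38=23 d=35 *, r--
l=0 r=9: -15+37=22 d=34 *, r--
l=0 r=8: -15+19=4 d=16 *, r--
l=0 r=7: -15+18=3 d=15 *, r--
l=0 r=6: -15+13=-2 d=10 *, r--
l=0 r=5: -15+11=-4 d=8 *, r--
l=0 r=4: -15+3=-12 d=0 *, stop

pair (-15, 3) with sum -12 (|Δ|=0)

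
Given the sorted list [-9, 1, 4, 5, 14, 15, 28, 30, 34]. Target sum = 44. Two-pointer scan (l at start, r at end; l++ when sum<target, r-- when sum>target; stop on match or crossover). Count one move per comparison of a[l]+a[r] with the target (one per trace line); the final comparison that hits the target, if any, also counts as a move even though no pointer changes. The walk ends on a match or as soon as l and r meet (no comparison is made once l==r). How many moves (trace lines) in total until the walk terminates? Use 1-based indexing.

[1,9] -9+34=25 <44 → l++
[2,9] 1+34=35 <44 → l++
[3,9] 4+34=38 <44 → l++
[4,9] 5+34=39 <44 → l++
[5,9] 14+34=48 >44 → r--
[5,8] 14+30=44 → found

6 moves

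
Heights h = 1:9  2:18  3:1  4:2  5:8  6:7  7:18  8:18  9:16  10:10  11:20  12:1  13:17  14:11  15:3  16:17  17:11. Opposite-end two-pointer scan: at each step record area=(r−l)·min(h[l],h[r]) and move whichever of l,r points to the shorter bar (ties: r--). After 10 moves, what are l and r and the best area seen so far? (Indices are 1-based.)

l=1 r=17: min(9,11)*16=144 best=144 *, l++
l=2 r=17: min(18,11)*15=165 best=165 *, r--
l=2 r=16: min(18,17)*14=238 best=238 *, r--
l=2 r=15: min(18,3)*13=39 best=238, r--
l=2 r=14: min(18,11)*12=132 best=238, r--
l=2 r=13: min(18,17)*11=187 best=238, r--
l=2 r=12: min(18,1)*10=10 best=238, r--
l=2 r=11: min(18,20)*9=162 best=238, l++
l=3 r=11: min(1,20)*8=8 best=238, l++
l=4 r=11: min(2,20)*7=14 best=238, l++

l=5, r=11, best area=238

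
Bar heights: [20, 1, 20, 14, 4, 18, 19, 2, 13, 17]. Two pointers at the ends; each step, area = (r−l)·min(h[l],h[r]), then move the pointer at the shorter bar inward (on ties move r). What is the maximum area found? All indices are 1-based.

max area = 153

l=1 r=10: min(20,17)*9=153 best=153 *, r--
l=1 r=9: min(20,13)*8=104 best=153, r--
l=1 r=8: min(20,2)*7=14 best=153, r--
l=1 r=7: min(20,19)*6=114 best=153, r--
l=1 r=6: min(20,18)*5=90 best=153, r--
l=1 r=5: min(20,4)*4=16 best=153, r--
l=1 r=4: min(20,14)*3=42 best=153, r--
l=1 r=3: min(20,20)*2=40 best=153, r--
l=1 r=2: min(20,1)*1=1 best=153, r--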